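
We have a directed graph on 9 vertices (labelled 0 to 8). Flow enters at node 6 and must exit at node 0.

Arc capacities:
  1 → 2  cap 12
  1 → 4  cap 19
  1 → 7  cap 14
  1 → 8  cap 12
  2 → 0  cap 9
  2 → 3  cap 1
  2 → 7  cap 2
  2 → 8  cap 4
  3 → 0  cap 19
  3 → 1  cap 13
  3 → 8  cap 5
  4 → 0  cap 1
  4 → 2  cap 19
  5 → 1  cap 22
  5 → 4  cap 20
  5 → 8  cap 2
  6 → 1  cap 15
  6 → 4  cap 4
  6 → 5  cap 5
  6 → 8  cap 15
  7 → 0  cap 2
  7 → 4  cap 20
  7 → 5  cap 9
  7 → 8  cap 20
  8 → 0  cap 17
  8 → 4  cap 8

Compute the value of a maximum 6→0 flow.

Maximum flow value: 30

augment #1: 6→4→0 bottleneck 1, total now 1
augment #2: 6→8→0 bottleneck 15, total now 16
augment #3: 6→1→2→0 bottleneck 9, total now 25
augment #4: 6→1→7→0 bottleneck 2, total now 27
augment #5: 6→1→8→0 bottleneck 2, total now 29
augment #6: 6→1→2→3→0 bottleneck 1, total now 30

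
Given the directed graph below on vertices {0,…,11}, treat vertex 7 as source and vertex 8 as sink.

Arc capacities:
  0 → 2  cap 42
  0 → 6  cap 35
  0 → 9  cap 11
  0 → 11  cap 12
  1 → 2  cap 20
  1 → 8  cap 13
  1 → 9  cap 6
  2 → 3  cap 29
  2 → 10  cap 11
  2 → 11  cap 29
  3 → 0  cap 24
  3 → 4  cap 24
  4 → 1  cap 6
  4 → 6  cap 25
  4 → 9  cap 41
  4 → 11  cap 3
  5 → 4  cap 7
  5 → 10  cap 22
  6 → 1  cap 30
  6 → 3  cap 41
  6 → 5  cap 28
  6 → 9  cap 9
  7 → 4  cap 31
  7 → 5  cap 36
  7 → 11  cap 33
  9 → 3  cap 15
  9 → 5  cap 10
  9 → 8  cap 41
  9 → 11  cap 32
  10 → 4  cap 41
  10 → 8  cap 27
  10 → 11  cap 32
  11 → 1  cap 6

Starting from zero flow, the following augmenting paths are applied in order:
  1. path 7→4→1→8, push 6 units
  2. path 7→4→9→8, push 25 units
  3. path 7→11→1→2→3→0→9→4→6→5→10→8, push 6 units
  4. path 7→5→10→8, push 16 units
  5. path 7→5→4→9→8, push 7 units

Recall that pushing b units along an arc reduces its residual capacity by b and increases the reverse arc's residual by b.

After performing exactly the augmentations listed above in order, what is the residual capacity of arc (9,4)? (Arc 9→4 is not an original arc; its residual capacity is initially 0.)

after path 1 (7→4→1→8, push 6): res(9,4)=0
after path 2 (7→4→9→8, push 25): res(9,4)=25
after path 3 (7→11→1→2→3→0→9→4→6→5→10→8, push 6): res(9,4)=19
after path 4 (7→5→10→8, push 16): res(9,4)=19
after path 5 (7→5→4→9→8, push 7): res(9,4)=26

Residual capacity of (9,4): 26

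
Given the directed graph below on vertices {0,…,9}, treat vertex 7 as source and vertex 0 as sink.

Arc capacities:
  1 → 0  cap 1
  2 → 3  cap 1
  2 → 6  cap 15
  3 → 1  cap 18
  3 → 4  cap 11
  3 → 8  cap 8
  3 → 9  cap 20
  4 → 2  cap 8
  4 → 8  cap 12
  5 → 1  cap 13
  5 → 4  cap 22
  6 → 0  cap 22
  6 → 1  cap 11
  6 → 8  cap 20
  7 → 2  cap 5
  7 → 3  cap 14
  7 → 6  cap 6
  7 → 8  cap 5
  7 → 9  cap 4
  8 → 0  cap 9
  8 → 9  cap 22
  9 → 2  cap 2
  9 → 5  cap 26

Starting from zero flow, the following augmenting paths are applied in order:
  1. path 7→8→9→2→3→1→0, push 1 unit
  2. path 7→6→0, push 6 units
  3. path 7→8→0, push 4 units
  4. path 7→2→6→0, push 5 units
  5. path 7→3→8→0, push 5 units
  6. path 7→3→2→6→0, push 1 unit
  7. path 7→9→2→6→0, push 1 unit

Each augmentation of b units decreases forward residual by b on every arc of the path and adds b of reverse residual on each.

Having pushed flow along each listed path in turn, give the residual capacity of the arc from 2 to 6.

after path 1 (7→8→9→2→3→1→0, push 1): res(2,6)=15
after path 2 (7→6→0, push 6): res(2,6)=15
after path 3 (7→8→0, push 4): res(2,6)=15
after path 4 (7→2→6→0, push 5): res(2,6)=10
after path 5 (7→3→8→0, push 5): res(2,6)=10
after path 6 (7→3→2→6→0, push 1): res(2,6)=9
after path 7 (7→9→2→6→0, push 1): res(2,6)=8

Residual capacity of (2,6): 8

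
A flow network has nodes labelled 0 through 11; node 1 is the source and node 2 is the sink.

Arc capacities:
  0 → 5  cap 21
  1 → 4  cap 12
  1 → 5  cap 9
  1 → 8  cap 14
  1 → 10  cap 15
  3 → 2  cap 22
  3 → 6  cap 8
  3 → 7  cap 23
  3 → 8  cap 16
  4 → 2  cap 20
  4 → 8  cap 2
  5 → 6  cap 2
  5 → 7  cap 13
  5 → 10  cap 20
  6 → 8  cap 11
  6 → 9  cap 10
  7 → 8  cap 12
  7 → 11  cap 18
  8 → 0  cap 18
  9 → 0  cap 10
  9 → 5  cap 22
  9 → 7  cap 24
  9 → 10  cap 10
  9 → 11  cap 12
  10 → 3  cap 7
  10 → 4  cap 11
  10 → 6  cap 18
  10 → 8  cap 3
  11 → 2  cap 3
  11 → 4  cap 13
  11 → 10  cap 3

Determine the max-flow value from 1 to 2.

augment #1: 1→4→2 bottleneck 12, total now 12
augment #2: 1→10→3→2 bottleneck 7, total now 19
augment #3: 1→10→4→2 bottleneck 8, total now 27
augment #4: 1→5→7→11→2 bottleneck 3, total now 30

Maximum flow value: 30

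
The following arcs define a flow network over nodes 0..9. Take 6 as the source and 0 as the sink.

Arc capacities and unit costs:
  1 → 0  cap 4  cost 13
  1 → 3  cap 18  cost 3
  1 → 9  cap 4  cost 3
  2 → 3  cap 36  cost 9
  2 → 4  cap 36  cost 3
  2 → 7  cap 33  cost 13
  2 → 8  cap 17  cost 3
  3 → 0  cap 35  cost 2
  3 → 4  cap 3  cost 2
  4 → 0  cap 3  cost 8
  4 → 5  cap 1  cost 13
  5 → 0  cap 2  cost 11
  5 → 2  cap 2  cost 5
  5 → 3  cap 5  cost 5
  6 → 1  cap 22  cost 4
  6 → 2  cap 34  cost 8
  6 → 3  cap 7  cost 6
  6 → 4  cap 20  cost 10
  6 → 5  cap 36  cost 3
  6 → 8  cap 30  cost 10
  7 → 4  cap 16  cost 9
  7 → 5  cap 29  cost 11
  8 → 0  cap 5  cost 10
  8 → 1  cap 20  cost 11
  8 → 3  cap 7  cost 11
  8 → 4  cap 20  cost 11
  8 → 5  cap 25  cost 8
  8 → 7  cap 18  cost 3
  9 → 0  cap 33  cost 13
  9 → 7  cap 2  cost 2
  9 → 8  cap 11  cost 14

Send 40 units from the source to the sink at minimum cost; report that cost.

shortest-cost path #1: 6→3→0 push 7 @ unit cost 8 (adds 56)
shortest-cost path #2: 6→1→3→0 push 18 @ unit cost 9 (adds 162)
shortest-cost path #3: 6→5→3→0 push 5 @ unit cost 10 (adds 50)
shortest-cost path #4: 6→5→0 push 2 @ unit cost 14 (adds 28)
shortest-cost path #5: 6→1→0 push 4 @ unit cost 17 (adds 68)
shortest-cost path #6: 6→4→0 push 3 @ unit cost 18 (adds 54)
shortest-cost path #7: 6→2→3→0 push 1 @ unit cost 19 (adds 19)
total cost = 437

Minimum cost for 40 units: 437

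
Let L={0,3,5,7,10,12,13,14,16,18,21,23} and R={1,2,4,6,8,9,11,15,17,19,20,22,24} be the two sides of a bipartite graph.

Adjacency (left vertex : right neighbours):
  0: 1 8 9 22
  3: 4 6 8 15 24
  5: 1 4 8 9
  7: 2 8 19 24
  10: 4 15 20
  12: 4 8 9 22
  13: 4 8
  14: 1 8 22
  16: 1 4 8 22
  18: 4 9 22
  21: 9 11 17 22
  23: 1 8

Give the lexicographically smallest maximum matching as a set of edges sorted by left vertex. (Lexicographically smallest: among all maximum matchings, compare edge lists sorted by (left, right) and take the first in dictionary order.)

|M| = 9 (so the lex-smallest maximum matching has 9 edges)
process left vertices in ascending order; for each, take the smallest-labelled available neighbour that still permits 9 edges overall, or leave it unmatched if none does
lex-smallest matching: {0-1, 3-6, 5-4, 7-2, 10-15, 12-8, 14-22, 18-9, 21-11}

Lex-smallest maximum matching: {(0,1), (3,6), (5,4), (7,2), (10,15), (12,8), (14,22), (18,9), (21,11)}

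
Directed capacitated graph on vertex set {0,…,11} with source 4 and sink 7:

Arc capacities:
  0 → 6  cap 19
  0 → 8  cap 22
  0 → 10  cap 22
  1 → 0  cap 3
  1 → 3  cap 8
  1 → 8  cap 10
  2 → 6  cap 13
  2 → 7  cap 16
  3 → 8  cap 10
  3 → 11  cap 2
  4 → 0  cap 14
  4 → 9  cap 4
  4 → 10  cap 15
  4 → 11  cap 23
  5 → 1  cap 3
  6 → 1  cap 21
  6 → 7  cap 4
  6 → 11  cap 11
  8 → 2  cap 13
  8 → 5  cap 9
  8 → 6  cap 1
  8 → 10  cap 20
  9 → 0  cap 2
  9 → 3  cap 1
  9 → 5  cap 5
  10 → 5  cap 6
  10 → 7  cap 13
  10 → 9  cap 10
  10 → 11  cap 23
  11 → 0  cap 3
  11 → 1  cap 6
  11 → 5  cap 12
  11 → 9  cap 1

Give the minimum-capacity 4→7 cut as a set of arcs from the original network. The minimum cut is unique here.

Min-cut arcs: {(6,7), (8,2), (10,7)} (total capacity 30)

augment #1: 4→10→7 push 13
augment #2: 4→0→6→7 push 4
augment #3: 4→0→8→2→7 push 10
augment #4: 4→9→0→8→2→7 push 2
augment #5: 4→9→3→8→2→7 push 1
max flow = 30; residual-reachable set from 4 gives S-side
cut edges (S→T): {(6,7), (8,2), (10,7)} total cap 30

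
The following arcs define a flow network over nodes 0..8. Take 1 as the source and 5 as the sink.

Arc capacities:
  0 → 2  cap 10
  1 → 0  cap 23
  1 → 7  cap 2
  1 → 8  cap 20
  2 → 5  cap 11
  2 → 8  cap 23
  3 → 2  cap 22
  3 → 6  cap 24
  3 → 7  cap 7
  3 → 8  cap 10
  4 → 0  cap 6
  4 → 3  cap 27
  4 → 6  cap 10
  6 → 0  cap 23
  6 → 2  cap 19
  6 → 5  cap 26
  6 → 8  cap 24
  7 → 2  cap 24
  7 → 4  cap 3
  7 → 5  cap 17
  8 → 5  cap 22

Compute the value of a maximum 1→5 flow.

augment #1: 1→7→5 bottleneck 2, total now 2
augment #2: 1→8→5 bottleneck 20, total now 22
augment #3: 1→0→2→5 bottleneck 10, total now 32

Maximum flow value: 32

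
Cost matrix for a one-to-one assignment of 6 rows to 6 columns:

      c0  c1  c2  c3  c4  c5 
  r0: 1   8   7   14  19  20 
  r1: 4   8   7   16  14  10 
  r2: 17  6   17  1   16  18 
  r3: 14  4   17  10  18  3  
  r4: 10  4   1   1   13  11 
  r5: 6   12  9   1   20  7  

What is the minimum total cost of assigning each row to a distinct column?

optimal assignment: row0→col0 (cost 1), row1→col4 (cost 14), row2→col1 (cost 6), row3→col5 (cost 3), row4→col2 (cost 1), row5→col3 (cost 1)
total = 1 + 14 + 6 + 3 + 1 + 1 = 26

Minimum assignment cost: 26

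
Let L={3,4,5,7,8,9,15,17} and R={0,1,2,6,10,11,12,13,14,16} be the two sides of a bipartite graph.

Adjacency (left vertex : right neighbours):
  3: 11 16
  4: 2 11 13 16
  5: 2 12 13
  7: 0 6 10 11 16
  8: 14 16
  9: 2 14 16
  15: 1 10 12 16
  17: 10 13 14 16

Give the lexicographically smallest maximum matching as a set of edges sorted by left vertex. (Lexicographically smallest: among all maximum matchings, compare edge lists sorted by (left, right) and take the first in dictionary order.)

Lex-smallest maximum matching: {(3,11), (4,2), (5,12), (7,0), (8,14), (9,16), (15,1), (17,10)}

|M| = 8 (so the lex-smallest maximum matching has 8 edges)
process left vertices in ascending order; for each, take the smallest-labelled available neighbour that still permits 8 edges overall, or leave it unmatched if none does
lex-smallest matching: {3-11, 4-2, 5-12, 7-0, 8-14, 9-16, 15-1, 17-10}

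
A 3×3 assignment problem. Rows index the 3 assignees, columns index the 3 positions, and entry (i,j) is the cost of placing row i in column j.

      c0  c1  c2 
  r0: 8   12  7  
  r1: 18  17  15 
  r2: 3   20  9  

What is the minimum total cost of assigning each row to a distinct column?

Minimum assignment cost: 27

optimal assignment: row0→col2 (cost 7), row1→col1 (cost 17), row2→col0 (cost 3)
total = 7 + 17 + 3 = 27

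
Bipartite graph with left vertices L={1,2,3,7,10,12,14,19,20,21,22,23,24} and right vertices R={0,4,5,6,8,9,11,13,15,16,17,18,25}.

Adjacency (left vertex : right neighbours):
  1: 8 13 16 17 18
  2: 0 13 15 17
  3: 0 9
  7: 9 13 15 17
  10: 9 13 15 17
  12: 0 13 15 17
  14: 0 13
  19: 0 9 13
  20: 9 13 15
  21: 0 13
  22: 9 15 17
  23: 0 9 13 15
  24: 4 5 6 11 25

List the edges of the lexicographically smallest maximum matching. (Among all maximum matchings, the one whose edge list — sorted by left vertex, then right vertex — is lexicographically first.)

|M| = 7 (so the lex-smallest maximum matching has 7 edges)
process left vertices in ascending order; for each, take the smallest-labelled available neighbour that still permits 7 edges overall, or leave it unmatched if none does
lex-smallest matching: {1-8, 2-0, 3-9, 7-13, 10-15, 12-17, 24-4}

Lex-smallest maximum matching: {(1,8), (2,0), (3,9), (7,13), (10,15), (12,17), (24,4)}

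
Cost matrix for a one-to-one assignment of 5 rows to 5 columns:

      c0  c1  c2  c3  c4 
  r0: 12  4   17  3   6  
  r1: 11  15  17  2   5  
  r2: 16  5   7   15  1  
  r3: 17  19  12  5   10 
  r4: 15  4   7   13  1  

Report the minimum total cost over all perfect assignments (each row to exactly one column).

one of 2 optimal assignments: row0→col1 (cost 4), row1→col0 (cost 11), row2→col2 (cost 7), row3→col3 (cost 5), row4→col4 (cost 1)
total = 4 + 11 + 7 + 5 + 1 = 28

Minimum assignment cost: 28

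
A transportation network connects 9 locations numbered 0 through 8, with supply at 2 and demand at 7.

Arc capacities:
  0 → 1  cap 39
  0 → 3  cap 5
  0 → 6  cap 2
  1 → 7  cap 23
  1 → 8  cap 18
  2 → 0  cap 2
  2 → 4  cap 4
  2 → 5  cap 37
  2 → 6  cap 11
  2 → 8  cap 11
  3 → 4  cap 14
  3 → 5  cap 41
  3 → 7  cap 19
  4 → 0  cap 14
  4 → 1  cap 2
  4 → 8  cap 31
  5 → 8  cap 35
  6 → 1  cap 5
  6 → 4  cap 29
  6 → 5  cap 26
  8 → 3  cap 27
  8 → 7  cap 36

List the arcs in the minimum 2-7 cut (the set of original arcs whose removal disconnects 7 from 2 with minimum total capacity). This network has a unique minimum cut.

augment #1: 2→8→7 push 11
augment #2: 2→0→1→7 push 2
augment #3: 2→4→1→7 push 2
augment #4: 2→4→8→7 push 2
augment #5: 2→5→8→7 push 23
augment #6: 2→6→1→7 push 5
augment #7: 2→5→8→3→7 push 12
augment #8: 2→6→4→0→1→7 push 6
max flow = 63; residual-reachable set from 2 gives S-side
cut edges (S→T): {(2,0), (2,4), (2,6), (2,8), (5,8)} total cap 63

Min-cut arcs: {(2,0), (2,4), (2,6), (2,8), (5,8)} (total capacity 63)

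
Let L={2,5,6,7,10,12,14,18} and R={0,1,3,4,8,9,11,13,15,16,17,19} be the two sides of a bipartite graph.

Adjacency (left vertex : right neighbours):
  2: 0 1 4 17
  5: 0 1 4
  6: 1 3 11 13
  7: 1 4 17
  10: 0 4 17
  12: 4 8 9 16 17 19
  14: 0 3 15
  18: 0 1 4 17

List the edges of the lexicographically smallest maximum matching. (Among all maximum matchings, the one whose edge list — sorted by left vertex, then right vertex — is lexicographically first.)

|M| = 7 (so the lex-smallest maximum matching has 7 edges)
process left vertices in ascending order; for each, take the smallest-labelled available neighbour that still permits 7 edges overall, or leave it unmatched if none does
lex-smallest matching: {2-0, 5-1, 6-3, 7-4, 10-17, 12-8, 14-15}

Lex-smallest maximum matching: {(2,0), (5,1), (6,3), (7,4), (10,17), (12,8), (14,15)}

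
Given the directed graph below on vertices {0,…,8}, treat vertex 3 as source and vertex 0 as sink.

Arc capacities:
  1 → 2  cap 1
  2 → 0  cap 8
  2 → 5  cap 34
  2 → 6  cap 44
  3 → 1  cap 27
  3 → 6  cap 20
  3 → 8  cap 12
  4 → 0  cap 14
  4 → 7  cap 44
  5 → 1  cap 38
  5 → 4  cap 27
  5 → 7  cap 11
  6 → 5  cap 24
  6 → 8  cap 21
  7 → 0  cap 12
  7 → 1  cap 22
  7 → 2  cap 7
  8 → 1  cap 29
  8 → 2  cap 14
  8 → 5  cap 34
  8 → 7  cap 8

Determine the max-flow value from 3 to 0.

Maximum flow value: 33

augment #1: 3→1→2→0 bottleneck 1, total now 1
augment #2: 3→8→2→0 bottleneck 7, total now 8
augment #3: 3→8→7→0 bottleneck 5, total now 13
augment #4: 3→6→5→4→0 bottleneck 14, total now 27
augment #5: 3→6→5→7→0 bottleneck 6, total now 33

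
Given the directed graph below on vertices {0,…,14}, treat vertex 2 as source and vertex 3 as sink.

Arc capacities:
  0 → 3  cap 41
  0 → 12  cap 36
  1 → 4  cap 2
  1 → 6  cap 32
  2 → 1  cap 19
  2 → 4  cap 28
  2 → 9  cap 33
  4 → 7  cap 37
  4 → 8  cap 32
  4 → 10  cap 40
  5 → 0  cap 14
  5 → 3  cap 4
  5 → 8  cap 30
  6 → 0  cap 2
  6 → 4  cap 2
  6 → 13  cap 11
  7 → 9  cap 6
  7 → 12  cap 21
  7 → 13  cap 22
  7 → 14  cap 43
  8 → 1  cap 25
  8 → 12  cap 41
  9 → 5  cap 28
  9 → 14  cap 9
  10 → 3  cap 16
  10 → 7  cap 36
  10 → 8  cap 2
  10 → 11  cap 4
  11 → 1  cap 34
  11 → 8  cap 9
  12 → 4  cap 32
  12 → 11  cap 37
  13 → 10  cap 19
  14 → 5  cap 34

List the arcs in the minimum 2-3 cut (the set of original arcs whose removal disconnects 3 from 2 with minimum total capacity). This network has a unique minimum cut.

augment #1: 2→4→10→3 push 16
augment #2: 2→9→5→3 push 4
augment #3: 2→1→6→0→3 push 2
augment #4: 2→9→5→0→3 push 14
max flow = 36; residual-reachable set from 2 gives S-side
cut edges (S→T): {(5,0), (5,3), (6,0), (10,3)} total cap 36

Min-cut arcs: {(5,0), (5,3), (6,0), (10,3)} (total capacity 36)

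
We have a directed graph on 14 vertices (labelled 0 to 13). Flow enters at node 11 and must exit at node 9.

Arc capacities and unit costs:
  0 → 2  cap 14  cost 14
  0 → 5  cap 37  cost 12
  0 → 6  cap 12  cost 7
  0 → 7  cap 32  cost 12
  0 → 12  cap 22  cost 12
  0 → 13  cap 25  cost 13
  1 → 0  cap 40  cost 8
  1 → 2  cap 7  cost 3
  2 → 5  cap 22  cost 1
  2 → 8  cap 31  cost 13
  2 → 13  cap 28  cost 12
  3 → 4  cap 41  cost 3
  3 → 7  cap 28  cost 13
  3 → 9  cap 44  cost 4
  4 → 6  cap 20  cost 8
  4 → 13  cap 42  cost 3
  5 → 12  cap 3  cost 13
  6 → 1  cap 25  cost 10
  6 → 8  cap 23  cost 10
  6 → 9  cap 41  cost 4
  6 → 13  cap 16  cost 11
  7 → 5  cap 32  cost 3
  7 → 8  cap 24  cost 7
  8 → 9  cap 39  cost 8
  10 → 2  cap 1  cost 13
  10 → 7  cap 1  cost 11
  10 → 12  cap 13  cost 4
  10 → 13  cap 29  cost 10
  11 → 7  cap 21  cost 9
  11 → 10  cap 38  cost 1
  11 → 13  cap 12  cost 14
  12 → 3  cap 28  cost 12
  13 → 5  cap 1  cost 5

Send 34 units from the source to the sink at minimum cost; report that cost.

Minimum cost for 34 units: 777

shortest-cost path #1: 11→10→12→3→9 push 13 @ unit cost 21 (adds 273)
shortest-cost path #2: 11→7→8→9 push 21 @ unit cost 24 (adds 504)
total cost = 777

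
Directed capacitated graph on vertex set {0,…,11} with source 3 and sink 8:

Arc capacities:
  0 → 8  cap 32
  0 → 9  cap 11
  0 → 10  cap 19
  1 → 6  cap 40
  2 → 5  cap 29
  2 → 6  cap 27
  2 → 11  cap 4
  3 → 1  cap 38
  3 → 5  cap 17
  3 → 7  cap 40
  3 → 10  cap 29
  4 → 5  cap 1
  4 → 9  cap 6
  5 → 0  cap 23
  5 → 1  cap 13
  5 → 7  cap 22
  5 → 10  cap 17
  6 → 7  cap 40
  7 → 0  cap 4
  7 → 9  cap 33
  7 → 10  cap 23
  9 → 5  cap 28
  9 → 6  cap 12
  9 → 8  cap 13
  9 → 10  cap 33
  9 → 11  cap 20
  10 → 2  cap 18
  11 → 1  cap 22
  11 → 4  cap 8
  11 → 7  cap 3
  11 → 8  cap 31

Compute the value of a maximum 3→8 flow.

Maximum flow value: 64

augment #1: 3→5→0→8 bottleneck 17, total now 17
augment #2: 3→7→0→8 bottleneck 4, total now 21
augment #3: 3→7→9→8 bottleneck 13, total now 34
augment #4: 3→7→9→11→8 bottleneck 20, total now 54
augment #5: 3→10→2→11→8 bottleneck 4, total now 58
augment #6: 3→10→2→5→0→8 bottleneck 6, total now 64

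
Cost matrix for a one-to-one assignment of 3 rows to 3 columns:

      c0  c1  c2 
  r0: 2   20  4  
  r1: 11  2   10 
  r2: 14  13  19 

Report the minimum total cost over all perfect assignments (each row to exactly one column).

optimal assignment: row0→col2 (cost 4), row1→col1 (cost 2), row2→col0 (cost 14)
total = 4 + 2 + 14 = 20

Minimum assignment cost: 20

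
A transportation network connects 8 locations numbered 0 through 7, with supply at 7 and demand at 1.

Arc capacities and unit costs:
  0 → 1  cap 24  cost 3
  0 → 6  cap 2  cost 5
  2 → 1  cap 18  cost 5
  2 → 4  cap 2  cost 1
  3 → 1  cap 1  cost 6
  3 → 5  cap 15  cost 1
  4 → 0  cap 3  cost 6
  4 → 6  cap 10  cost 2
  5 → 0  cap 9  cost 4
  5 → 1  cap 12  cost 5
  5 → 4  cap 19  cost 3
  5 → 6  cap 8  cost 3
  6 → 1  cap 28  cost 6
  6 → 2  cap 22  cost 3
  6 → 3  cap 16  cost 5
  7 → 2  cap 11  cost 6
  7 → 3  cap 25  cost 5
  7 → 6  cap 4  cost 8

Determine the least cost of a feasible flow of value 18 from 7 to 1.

Minimum cost for 18 units: 198

shortest-cost path #1: 7→2→1 push 11 @ unit cost 11 (adds 121)
shortest-cost path #2: 7→3→1 push 1 @ unit cost 11 (adds 11)
shortest-cost path #3: 7→3→5→1 push 6 @ unit cost 11 (adds 66)
total cost = 198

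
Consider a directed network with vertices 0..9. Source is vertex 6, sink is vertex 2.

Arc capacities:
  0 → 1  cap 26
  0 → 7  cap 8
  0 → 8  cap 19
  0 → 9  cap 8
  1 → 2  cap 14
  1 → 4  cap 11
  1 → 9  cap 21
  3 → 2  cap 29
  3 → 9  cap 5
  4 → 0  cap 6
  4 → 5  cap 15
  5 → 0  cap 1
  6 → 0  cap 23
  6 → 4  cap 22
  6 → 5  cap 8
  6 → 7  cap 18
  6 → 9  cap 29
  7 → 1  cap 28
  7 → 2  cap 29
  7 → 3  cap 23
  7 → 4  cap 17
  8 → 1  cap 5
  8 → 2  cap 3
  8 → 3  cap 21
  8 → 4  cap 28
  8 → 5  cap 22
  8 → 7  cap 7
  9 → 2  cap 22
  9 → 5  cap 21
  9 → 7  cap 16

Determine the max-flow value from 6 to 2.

augment #1: 6→7→2 bottleneck 18, total now 18
augment #2: 6→9→2 bottleneck 22, total now 40
augment #3: 6→0→1→2 bottleneck 14, total now 54
augment #4: 6→0→7→2 bottleneck 8, total now 62
augment #5: 6→0→8→2 bottleneck 1, total now 63
augment #6: 6→9→7→2 bottleneck 3, total now 66
augment #7: 6→4→0→8→2 bottleneck 2, total now 68
augment #8: 6→9→7→3→2 bottleneck 4, total now 72
augment #9: 6→4→0→8→3→2 bottleneck 4, total now 76
augment #10: 6→5→0→8→3→2 bottleneck 1, total now 77

Maximum flow value: 77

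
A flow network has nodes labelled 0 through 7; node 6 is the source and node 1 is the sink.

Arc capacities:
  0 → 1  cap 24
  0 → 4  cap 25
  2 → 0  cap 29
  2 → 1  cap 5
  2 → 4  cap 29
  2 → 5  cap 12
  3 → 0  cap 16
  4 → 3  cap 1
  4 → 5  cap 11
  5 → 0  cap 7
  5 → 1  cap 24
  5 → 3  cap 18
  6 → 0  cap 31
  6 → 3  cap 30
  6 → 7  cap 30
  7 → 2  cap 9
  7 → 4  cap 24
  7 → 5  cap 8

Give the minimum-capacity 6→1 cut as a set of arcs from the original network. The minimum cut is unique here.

augment #1: 6→0→1 push 24
augment #2: 6→7→2→1 push 5
augment #3: 6→7→5→1 push 8
augment #4: 6→0→4→5→1 push 7
augment #5: 6→7→2→5→1 push 4
augment #6: 6→7→4→5→1 push 4
max flow = 52; residual-reachable set from 6 gives S-side
cut edges (S→T): {(0,1), (4,5), (7,2), (7,5)} total cap 52

Min-cut arcs: {(0,1), (4,5), (7,2), (7,5)} (total capacity 52)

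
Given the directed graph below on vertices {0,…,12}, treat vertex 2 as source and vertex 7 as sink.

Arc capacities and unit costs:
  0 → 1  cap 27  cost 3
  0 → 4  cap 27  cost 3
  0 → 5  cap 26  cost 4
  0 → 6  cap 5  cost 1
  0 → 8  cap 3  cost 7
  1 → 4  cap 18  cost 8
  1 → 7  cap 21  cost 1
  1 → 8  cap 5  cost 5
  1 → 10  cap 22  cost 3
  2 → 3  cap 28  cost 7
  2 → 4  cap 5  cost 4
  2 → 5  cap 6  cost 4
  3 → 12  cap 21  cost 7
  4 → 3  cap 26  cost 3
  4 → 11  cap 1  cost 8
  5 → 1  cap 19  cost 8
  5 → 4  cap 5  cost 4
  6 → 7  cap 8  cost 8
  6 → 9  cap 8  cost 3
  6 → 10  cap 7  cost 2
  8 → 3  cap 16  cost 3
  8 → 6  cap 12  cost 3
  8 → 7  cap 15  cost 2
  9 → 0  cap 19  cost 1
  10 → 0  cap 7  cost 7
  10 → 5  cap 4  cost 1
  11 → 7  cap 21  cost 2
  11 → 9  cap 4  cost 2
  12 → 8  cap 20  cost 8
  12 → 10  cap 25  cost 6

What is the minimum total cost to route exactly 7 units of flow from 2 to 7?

Minimum cost for 7 units: 92

shortest-cost path #1: 2→5→1→7 push 6 @ unit cost 13 (adds 78)
shortest-cost path #2: 2→4→11→7 push 1 @ unit cost 14 (adds 14)
total cost = 92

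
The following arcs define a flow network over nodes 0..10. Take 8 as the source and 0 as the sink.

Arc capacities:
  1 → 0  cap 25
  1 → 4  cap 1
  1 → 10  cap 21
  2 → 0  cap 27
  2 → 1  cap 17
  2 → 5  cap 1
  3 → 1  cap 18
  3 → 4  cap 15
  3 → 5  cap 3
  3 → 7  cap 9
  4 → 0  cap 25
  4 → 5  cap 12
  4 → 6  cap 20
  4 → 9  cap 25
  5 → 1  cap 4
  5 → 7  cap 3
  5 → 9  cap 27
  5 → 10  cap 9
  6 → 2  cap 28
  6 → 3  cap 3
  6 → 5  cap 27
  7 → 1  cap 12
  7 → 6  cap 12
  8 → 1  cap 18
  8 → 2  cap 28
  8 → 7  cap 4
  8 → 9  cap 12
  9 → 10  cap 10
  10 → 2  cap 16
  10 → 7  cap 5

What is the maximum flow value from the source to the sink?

augment #1: 8→1→0 bottleneck 18, total now 18
augment #2: 8→2→0 bottleneck 27, total now 45
augment #3: 8→2→1→0 bottleneck 1, total now 46
augment #4: 8→7→1→0 bottleneck 4, total now 50
augment #5: 8→9→10→2→1→0 bottleneck 2, total now 52
augment #6: 8→9→10→2→1→4→0 bottleneck 1, total now 53
augment #7: 8→9→10→7→6→3→4→0 bottleneck 3, total now 56

Maximum flow value: 56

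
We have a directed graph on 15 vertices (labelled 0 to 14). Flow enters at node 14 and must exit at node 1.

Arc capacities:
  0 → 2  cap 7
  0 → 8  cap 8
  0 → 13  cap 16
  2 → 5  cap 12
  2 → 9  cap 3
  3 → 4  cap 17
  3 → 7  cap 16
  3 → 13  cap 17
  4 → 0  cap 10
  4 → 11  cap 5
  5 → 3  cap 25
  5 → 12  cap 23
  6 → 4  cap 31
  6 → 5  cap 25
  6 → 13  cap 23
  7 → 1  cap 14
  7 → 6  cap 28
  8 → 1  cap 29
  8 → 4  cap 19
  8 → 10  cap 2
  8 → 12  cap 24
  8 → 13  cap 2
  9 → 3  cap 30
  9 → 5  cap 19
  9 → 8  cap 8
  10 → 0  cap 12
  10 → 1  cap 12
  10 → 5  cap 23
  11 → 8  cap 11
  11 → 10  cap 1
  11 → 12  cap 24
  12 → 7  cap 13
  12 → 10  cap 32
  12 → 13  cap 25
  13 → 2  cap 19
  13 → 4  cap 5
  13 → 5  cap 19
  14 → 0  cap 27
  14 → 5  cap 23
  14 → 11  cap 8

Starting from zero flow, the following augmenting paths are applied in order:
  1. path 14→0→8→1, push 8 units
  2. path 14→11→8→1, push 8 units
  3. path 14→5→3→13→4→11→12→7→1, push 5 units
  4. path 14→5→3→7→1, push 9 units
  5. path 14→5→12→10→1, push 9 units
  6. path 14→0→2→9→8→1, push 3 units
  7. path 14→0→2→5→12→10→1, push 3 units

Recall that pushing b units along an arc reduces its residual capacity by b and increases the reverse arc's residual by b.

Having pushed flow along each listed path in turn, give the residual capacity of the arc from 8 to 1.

after path 1 (14→0→8→1, push 8): res(8,1)=21
after path 2 (14→11→8→1, push 8): res(8,1)=13
after path 3 (14→5→3→13→4→11→12→7→1, push 5): res(8,1)=13
after path 4 (14→5→3→7→1, push 9): res(8,1)=13
after path 5 (14→5→12→10→1, push 9): res(8,1)=13
after path 6 (14→0→2→9→8→1, push 3): res(8,1)=10
after path 7 (14→0→2→5→12→10→1, push 3): res(8,1)=10

Residual capacity of (8,1): 10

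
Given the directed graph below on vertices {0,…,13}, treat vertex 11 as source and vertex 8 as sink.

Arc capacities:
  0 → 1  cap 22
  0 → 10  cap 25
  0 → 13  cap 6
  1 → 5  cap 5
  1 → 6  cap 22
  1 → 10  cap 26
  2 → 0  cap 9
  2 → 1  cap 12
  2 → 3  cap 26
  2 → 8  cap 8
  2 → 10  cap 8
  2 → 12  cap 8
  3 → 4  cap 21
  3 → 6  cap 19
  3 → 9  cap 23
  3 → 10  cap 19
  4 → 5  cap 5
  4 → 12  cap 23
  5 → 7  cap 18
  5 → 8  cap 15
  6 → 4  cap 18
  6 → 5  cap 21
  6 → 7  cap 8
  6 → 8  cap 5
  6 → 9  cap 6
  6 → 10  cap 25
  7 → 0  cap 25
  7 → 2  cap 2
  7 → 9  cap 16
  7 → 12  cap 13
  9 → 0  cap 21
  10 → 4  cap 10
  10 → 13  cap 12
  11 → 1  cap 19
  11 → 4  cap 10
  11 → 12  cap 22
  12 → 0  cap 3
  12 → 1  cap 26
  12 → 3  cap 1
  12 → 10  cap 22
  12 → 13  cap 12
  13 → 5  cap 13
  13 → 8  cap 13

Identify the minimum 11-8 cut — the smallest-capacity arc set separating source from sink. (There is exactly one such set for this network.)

augment #1: 11→1→5→8 push 5
augment #2: 11→1→6→8 push 5
augment #3: 11→4→5→8 push 5
augment #4: 11→12→13→8 push 12
augment #5: 11→1→6→5→8 push 5
augment #6: 11→1→10→13→8 push 1
augment #7: 11→1→6→7→2→8 push 2
max flow = 35; residual-reachable set from 11 gives S-side
cut edges (S→T): {(5,8), (6,8), (7,2), (13,8)} total cap 35

Min-cut arcs: {(5,8), (6,8), (7,2), (13,8)} (total capacity 35)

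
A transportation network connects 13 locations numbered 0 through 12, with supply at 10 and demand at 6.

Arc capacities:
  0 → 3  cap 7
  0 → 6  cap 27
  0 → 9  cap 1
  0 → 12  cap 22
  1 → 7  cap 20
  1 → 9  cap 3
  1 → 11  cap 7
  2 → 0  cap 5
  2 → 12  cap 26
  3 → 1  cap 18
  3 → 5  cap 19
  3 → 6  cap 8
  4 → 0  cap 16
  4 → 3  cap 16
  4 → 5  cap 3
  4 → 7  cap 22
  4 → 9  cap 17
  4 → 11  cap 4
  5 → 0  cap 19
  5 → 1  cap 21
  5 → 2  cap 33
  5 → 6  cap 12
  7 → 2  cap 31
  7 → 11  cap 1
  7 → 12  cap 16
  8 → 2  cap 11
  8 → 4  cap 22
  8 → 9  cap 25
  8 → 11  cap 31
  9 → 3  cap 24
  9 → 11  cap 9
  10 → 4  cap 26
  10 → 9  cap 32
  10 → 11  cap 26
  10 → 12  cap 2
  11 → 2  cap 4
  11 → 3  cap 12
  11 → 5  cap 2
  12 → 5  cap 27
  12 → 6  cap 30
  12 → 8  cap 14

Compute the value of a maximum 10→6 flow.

augment #1: 10→12→6 bottleneck 2, total now 2
augment #2: 10→4→0→6 bottleneck 16, total now 18
augment #3: 10→4→3→6 bottleneck 8, total now 26
augment #4: 10→4→5→6 bottleneck 2, total now 28
augment #5: 10→11→5→6 bottleneck 2, total now 30
augment #6: 10→9→3→5→6 bottleneck 8, total now 38
augment #7: 10→11→2→0→6 bottleneck 4, total now 42
augment #8: 10→9→3→5→0→6 bottleneck 7, total now 49
augment #9: 10→9→3→1→7→12→6 bottleneck 9, total now 58
augment #10: 10→11→3→1→7→12→6 bottleneck 7, total now 65
augment #11: 10→11→3→5→0→12→6 bottleneck 4, total now 69
augment #12: 10→11→3→1→7→2→12→6 bottleneck 1, total now 70

Maximum flow value: 70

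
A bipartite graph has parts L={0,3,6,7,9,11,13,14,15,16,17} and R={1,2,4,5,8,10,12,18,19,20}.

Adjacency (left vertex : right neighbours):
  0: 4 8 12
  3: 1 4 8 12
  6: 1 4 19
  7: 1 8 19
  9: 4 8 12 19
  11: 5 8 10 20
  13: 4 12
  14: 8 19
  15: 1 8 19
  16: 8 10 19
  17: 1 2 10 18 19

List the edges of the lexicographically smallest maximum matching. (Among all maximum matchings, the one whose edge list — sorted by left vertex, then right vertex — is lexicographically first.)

Lex-smallest maximum matching: {(0,4), (3,1), (6,19), (7,8), (9,12), (11,5), (16,10), (17,2)}

|M| = 8 (so the lex-smallest maximum matching has 8 edges)
process left vertices in ascending order; for each, take the smallest-labelled available neighbour that still permits 8 edges overall, or leave it unmatched if none does
lex-smallest matching: {0-4, 3-1, 6-19, 7-8, 9-12, 11-5, 16-10, 17-2}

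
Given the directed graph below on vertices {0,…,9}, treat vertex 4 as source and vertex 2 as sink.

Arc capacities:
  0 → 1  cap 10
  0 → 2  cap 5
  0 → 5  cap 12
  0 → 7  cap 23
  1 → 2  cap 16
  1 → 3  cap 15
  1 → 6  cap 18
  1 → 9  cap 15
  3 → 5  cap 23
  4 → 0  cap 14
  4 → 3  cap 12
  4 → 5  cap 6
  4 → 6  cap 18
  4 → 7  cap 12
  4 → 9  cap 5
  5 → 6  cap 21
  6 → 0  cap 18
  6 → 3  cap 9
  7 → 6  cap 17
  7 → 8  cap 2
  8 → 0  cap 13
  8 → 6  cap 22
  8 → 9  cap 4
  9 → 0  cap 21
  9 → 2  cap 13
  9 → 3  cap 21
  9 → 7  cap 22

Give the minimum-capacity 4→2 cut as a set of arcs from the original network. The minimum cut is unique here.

Min-cut arcs: {(0,1), (0,2), (4,9), (7,8)} (total capacity 22)

augment #1: 4→0→2 push 5
augment #2: 4→9→2 push 5
augment #3: 4→0→1→2 push 9
augment #4: 4→6→0→1→2 push 1
augment #5: 4→7→8→9→2 push 2
max flow = 22; residual-reachable set from 4 gives S-side
cut edges (S→T): {(0,1), (0,2), (4,9), (7,8)} total cap 22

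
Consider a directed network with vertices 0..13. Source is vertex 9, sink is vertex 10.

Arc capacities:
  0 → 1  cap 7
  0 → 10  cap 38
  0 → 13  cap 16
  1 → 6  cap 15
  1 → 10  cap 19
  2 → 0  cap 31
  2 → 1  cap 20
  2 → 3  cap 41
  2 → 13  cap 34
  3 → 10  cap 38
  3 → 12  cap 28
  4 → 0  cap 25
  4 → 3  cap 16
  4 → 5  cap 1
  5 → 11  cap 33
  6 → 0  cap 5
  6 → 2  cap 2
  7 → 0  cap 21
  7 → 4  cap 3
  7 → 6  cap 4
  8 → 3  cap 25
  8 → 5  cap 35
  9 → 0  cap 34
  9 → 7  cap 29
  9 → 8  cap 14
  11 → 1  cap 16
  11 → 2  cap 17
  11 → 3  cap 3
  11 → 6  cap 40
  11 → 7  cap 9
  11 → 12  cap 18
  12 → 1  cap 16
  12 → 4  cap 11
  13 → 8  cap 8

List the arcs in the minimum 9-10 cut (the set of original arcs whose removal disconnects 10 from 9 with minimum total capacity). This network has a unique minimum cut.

Min-cut arcs: {(0,1), (0,10), (6,2), (7,4), (9,8), (13,8)} (total capacity 72)

augment #1: 9→0→10 push 34
augment #2: 9→7→0→10 push 4
augment #3: 9→8→3→10 push 14
augment #4: 9→7→0→1→10 push 7
augment #5: 9→7→4→3→10 push 3
augment #6: 9→7→6→2→1→10 push 2
augment #7: 9→7→0→13→8→3→10 push 8
max flow = 72; residual-reachable set from 9 gives S-side
cut edges (S→T): {(0,1), (0,10), (6,2), (7,4), (9,8), (13,8)} total cap 72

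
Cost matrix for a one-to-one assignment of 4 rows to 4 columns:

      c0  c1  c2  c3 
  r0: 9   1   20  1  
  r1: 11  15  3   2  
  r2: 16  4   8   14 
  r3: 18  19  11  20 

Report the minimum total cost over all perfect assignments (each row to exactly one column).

Minimum assignment cost: 26

one of 2 optimal assignments: row0→col0 (cost 9), row1→col3 (cost 2), row2→col1 (cost 4), row3→col2 (cost 11)
total = 9 + 2 + 4 + 11 = 26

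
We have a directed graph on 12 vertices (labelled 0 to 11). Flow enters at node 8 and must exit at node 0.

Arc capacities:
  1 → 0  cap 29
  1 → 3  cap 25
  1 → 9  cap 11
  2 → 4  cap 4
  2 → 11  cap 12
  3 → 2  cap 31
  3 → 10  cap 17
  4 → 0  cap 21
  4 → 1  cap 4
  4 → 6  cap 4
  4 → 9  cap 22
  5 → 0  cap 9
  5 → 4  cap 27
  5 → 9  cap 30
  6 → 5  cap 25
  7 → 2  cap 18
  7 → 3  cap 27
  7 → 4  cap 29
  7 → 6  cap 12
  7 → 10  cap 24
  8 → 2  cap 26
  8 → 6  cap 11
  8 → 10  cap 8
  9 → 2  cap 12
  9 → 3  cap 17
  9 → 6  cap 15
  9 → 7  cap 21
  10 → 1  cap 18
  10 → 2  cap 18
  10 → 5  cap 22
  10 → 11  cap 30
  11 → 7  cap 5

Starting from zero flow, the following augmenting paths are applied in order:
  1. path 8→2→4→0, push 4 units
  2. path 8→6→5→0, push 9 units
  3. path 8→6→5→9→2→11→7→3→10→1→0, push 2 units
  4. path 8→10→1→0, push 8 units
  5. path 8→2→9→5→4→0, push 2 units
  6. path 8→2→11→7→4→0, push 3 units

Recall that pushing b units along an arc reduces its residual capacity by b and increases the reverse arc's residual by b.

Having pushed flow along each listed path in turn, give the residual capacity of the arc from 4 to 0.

Residual capacity of (4,0): 12

after path 1 (8→2→4→0, push 4): res(4,0)=17
after path 2 (8→6→5→0, push 9): res(4,0)=17
after path 3 (8→6→5→9→2→11→7→3→10→1→0, push 2): res(4,0)=17
after path 4 (8→10→1→0, push 8): res(4,0)=17
after path 5 (8→2→9→5→4→0, push 2): res(4,0)=15
after path 6 (8→2→11→7→4→0, push 3): res(4,0)=12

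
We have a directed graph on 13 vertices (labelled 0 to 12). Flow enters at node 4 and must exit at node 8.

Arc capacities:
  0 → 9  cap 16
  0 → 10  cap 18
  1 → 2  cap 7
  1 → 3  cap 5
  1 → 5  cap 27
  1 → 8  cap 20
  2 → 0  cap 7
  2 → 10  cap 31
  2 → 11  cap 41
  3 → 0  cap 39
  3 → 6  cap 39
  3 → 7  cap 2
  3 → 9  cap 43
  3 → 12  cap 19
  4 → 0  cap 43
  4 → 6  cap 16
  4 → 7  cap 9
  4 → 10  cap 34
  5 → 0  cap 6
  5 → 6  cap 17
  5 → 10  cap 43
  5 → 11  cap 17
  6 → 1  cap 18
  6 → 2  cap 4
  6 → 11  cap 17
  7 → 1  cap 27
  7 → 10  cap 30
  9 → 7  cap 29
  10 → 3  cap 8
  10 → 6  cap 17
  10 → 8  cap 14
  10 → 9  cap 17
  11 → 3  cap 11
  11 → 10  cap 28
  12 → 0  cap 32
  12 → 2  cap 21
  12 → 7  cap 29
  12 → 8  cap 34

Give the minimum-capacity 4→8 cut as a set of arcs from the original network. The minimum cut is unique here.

augment #1: 4→10→8 push 14
augment #2: 4→6→1→8 push 16
augment #3: 4→7→1→8 push 4
augment #4: 4→10→3→12→8 push 8
augment #5: 4→7→1→3→12→8 push 5
augment #6: 4→10→6→11→3→12→8 push 6
max flow = 53; residual-reachable set from 4 gives S-side
cut edges (S→T): {(1,8), (3,12), (10,8)} total cap 53

Min-cut arcs: {(1,8), (3,12), (10,8)} (total capacity 53)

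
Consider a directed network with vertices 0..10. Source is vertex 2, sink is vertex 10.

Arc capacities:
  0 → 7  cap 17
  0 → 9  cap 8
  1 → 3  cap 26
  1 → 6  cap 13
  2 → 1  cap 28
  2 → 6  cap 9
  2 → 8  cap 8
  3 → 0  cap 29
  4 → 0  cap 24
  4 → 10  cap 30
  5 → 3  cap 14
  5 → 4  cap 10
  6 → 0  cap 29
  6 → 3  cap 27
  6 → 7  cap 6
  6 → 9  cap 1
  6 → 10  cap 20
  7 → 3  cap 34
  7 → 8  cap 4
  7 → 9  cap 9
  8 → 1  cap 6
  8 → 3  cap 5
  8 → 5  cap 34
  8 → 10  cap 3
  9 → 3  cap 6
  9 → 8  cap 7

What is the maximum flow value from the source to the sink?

augment #1: 2→6→10 bottleneck 9, total now 9
augment #2: 2→8→10 bottleneck 3, total now 12
augment #3: 2→1→6→10 bottleneck 11, total now 23
augment #4: 2→8→5→4→10 bottleneck 5, total now 28
augment #5: 2→1→6→7→8→5→4→10 bottleneck 2, total now 30
augment #6: 2→1→3→0→7→8→5→4→10 bottleneck 2, total now 32
augment #7: 2→1→3→0→9→8→5→4→10 bottleneck 1, total now 33

Maximum flow value: 33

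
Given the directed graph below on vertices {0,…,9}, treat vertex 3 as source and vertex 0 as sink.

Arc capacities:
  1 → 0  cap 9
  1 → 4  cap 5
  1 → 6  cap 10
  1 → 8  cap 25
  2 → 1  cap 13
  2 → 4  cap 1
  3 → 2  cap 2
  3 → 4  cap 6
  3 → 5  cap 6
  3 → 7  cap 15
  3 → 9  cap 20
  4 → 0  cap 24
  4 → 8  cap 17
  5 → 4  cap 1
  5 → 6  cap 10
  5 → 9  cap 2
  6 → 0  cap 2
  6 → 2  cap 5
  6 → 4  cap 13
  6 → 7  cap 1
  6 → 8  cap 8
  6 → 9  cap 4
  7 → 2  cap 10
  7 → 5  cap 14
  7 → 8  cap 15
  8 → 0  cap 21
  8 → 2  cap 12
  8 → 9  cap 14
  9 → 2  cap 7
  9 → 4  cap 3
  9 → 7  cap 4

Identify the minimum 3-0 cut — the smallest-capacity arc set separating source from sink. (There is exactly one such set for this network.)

Min-cut arcs: {(3,2), (3,4), (3,5), (3,7), (9,2), (9,4), (9,7)} (total capacity 43)

augment #1: 3→4→0 push 6
augment #2: 3→2→1→0 push 2
augment #3: 3→5→4→0 push 1
augment #4: 3→5→6→0 push 2
augment #5: 3→7→8→0 push 15
augment #6: 3→9→4→0 push 3
augment #7: 3→5→6→4→0 push 3
augment #8: 3→9→2→1→0 push 7
augment #9: 3→9→7→2→4→0 push 1
augment #10: 3→9→7→2→1→4→0 push 3
max flow = 43; residual-reachable set from 3 gives S-side
cut edges (S→T): {(3,2), (3,4), (3,5), (3,7), (9,2), (9,4), (9,7)} total cap 43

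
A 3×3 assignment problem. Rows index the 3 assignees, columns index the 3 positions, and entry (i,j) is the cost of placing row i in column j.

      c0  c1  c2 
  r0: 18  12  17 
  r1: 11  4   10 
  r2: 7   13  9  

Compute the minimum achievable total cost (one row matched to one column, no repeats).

Minimum assignment cost: 28

optimal assignment: row0→col2 (cost 17), row1→col1 (cost 4), row2→col0 (cost 7)
total = 17 + 4 + 7 = 28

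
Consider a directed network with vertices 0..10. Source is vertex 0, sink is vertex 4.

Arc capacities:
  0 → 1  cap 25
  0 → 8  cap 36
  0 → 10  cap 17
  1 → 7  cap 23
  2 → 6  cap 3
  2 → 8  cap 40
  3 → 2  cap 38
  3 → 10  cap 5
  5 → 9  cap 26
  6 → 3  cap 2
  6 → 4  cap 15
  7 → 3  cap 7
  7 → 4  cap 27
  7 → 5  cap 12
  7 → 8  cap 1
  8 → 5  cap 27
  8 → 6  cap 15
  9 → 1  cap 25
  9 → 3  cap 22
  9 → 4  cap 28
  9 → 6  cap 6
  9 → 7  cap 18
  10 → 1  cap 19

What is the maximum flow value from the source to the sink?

Maximum flow value: 59

augment #1: 0→1→7→4 bottleneck 23, total now 23
augment #2: 0→8→6→4 bottleneck 15, total now 38
augment #3: 0→8→5→9→4 bottleneck 21, total now 59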